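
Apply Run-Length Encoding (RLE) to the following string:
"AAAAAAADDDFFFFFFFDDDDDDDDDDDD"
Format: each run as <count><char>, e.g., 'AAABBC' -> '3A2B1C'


Scanning runs left to right:
  i=0: run of 'A' x 7 -> '7A'
  i=7: run of 'D' x 3 -> '3D'
  i=10: run of 'F' x 7 -> '7F'
  i=17: run of 'D' x 12 -> '12D'

RLE = 7A3D7F12D


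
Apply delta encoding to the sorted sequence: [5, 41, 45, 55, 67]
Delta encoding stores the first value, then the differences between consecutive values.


First value: 5
Deltas:
  41 - 5 = 36
  45 - 41 = 4
  55 - 45 = 10
  67 - 55 = 12


Delta encoded: [5, 36, 4, 10, 12]


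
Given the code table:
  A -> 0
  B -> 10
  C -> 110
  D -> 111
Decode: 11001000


Decoding:
110 -> C
0 -> A
10 -> B
0 -> A
0 -> A


Result: CABAA


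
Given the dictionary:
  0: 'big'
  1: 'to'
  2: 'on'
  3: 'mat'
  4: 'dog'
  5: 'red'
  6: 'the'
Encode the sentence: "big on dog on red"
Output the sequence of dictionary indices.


Look up each word in the dictionary:
  'big' -> 0
  'on' -> 2
  'dog' -> 4
  'on' -> 2
  'red' -> 5

Encoded: [0, 2, 4, 2, 5]


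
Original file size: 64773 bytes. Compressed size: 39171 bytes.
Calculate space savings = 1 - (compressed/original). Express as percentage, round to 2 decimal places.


ratio = compressed/original = 39171/64773 = 0.604743
savings = 1 - ratio = 1 - 0.604743 = 0.395257
as a percentage: 0.395257 * 100 = 39.53%

Space savings = 1 - 39171/64773 = 39.53%


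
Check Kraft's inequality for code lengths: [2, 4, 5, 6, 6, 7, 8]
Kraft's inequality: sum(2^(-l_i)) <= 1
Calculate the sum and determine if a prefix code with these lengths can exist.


Sum = 2^(-2) + 2^(-4) + 2^(-5) + 2^(-6) + 2^(-6) + 2^(-7) + 2^(-8)
    = 0.25 + 0.0625 + 0.03125 + 0.015625 + 0.015625 + 0.0078125 + 0.00390625
    = 99/256 = 0.38671875
Since 0.38671875 <= 1, Kraft's inequality IS satisfied.
A prefix code with these lengths CAN exist.

Kraft sum = 0.38671875. Satisfied.


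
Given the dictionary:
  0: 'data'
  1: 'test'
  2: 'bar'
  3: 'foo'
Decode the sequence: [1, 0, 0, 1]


Look up each index in the dictionary:
  1 -> 'test'
  0 -> 'data'
  0 -> 'data'
  1 -> 'test'

Decoded: "test data data test"


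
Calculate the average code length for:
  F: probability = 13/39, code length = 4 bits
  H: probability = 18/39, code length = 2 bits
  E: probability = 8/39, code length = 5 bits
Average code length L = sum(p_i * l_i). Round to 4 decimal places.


Weighted contributions p_i * l_i:
  F: (13/39) * 4 = 52/39
  H: (18/39) * 2 = 36/39
  E: (8/39) * 5 = 40/39
Sum = (52 + 36 + 40)/39 = 128/39

L = 128/39 = 3.2821 bits/symbol


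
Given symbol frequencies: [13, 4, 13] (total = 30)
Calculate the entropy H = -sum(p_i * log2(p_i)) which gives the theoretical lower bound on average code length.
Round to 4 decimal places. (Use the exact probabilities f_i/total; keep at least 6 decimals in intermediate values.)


Per-symbol terms -p_i * log2(p_i) with p_i = f_i/30:
  p = 13/30 = 0.433333: log2(p) = -1.206451, -p*log2(p) = 0.522795
  p = 4/30 = 0.133333: log2(p) = -2.906891, -p*log2(p) = 0.387585
  p = 13/30 = 0.433333: log2(p) = -1.206451, -p*log2(p) = 0.522795
H = 0.522795 + 0.387585 + 0.522795 = 1.433175

H = 1.4332 bits/symbol


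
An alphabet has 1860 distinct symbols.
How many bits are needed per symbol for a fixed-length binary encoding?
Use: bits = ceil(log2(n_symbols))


log2(1860) = 10.8611
Bracket: 2^10 = 1024 < 1860 <= 2^11 = 2048
So ceil(log2(1860)) = 11

bits = ceil(log2(1860)) = ceil(10.8611) = 11 bits


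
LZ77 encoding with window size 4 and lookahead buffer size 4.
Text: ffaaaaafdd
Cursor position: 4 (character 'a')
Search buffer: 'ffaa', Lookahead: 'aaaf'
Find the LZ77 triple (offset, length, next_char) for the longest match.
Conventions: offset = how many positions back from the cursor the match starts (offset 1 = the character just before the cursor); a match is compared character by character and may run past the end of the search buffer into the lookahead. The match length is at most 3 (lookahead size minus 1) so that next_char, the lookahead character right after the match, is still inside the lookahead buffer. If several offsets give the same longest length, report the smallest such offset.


Try each offset into the search buffer:
  offset=1 (pos 3, char 'a'): match length 3
  offset=2 (pos 2, char 'a'): match length 3
  offset=3 (pos 1, char 'f'): match length 0
  offset=4 (pos 0, char 'f'): match length 0
Longest match has length 3, found at offsets 1, 2; take the smallest, offset 1.
next_char = character at position 4 + 3 = 7 -> 'f'

Best match: offset=1, length=3 (matching 'aaa' starting at position 3)
LZ77 triple: (1, 3, 'f')


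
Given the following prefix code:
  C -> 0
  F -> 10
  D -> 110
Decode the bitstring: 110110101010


Decoding step by step:
Bits 110 -> D
Bits 110 -> D
Bits 10 -> F
Bits 10 -> F
Bits 10 -> F


Decoded message: DDFFF


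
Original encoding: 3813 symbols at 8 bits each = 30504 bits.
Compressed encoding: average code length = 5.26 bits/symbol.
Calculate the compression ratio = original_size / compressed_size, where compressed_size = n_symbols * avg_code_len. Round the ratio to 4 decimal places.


original_size = n_symbols * orig_bits = 3813 * 8 = 30504 bits
compressed_size = n_symbols * avg_code_len = 3813 * 5.26 = 20056.38 bits
ratio = original_size / compressed_size = 30504 / 20056.38 = 1.5209

Compression ratio = 1.5209


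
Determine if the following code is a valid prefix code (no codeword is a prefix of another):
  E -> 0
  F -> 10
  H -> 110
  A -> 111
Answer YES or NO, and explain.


Checking each pair (does one codeword prefix another?):
  E='0' vs F='10': no prefix
  E='0' vs H='110': no prefix
  E='0' vs A='111': no prefix
  F='10' vs E='0': no prefix
  F='10' vs H='110': no prefix
  F='10' vs A='111': no prefix
  H='110' vs E='0': no prefix
  H='110' vs F='10': no prefix
  H='110' vs A='111': no prefix
  A='111' vs E='0': no prefix
  A='111' vs F='10': no prefix
  A='111' vs H='110': no prefix
No violation found over all pairs.

YES -- this is a valid prefix code. No codeword is a prefix of any other codeword.


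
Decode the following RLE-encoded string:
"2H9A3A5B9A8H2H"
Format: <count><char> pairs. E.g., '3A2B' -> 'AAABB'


Expanding each <count><char> pair:
  2H -> 'HH'
  9A -> 'AAAAAAAAA'
  3A -> 'AAA'
  5B -> 'BBBBB'
  9A -> 'AAAAAAAAA'
  8H -> 'HHHHHHHH'
  2H -> 'HH'

Decoded = HHAAAAAAAAAAAABBBBBAAAAAAAAAHHHHHHHHHH


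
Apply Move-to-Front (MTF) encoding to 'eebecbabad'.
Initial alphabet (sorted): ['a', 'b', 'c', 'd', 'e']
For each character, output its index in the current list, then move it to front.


MTF encoding:
'e': index 4 in ['a', 'b', 'c', 'd', 'e'] -> ['e', 'a', 'b', 'c', 'd']
'e': index 0 in ['e', 'a', 'b', 'c', 'd'] -> ['e', 'a', 'b', 'c', 'd']
'b': index 2 in ['e', 'a', 'b', 'c', 'd'] -> ['b', 'e', 'a', 'c', 'd']
'e': index 1 in ['b', 'e', 'a', 'c', 'd'] -> ['e', 'b', 'a', 'c', 'd']
'c': index 3 in ['e', 'b', 'a', 'c', 'd'] -> ['c', 'e', 'b', 'a', 'd']
'b': index 2 in ['c', 'e', 'b', 'a', 'd'] -> ['b', 'c', 'e', 'a', 'd']
'a': index 3 in ['b', 'c', 'e', 'a', 'd'] -> ['a', 'b', 'c', 'e', 'd']
'b': index 1 in ['a', 'b', 'c', 'e', 'd'] -> ['b', 'a', 'c', 'e', 'd']
'a': index 1 in ['b', 'a', 'c', 'e', 'd'] -> ['a', 'b', 'c', 'e', 'd']
'd': index 4 in ['a', 'b', 'c', 'e', 'd'] -> ['d', 'a', 'b', 'c', 'e']


Output: [4, 0, 2, 1, 3, 2, 3, 1, 1, 4]


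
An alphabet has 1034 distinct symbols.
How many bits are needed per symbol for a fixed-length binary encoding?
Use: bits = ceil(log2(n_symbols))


log2(1034) = 10.014
Bracket: 2^10 = 1024 < 1034 <= 2^11 = 2048
So ceil(log2(1034)) = 11

bits = ceil(log2(1034)) = ceil(10.014) = 11 bits


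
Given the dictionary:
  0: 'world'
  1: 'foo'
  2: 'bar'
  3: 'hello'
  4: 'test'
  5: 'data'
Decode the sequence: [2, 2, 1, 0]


Look up each index in the dictionary:
  2 -> 'bar'
  2 -> 'bar'
  1 -> 'foo'
  0 -> 'world'

Decoded: "bar bar foo world"


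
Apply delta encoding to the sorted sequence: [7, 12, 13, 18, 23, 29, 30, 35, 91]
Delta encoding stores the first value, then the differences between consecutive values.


First value: 7
Deltas:
  12 - 7 = 5
  13 - 12 = 1
  18 - 13 = 5
  23 - 18 = 5
  29 - 23 = 6
  30 - 29 = 1
  35 - 30 = 5
  91 - 35 = 56


Delta encoded: [7, 5, 1, 5, 5, 6, 1, 5, 56]


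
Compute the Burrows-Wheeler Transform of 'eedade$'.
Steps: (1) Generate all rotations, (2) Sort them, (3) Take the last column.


Rotations (sorted):
  0: $eedade -> last char: e
  1: ade$eed -> last char: d
  2: dade$ee -> last char: e
  3: de$eeda -> last char: a
  4: e$eedad -> last char: d
  5: edade$e -> last char: e
  6: eedade$ -> last char: $


BWT = edeade$


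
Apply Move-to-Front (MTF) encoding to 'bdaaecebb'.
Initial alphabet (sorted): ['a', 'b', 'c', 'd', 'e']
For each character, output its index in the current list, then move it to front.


MTF encoding:
'b': index 1 in ['a', 'b', 'c', 'd', 'e'] -> ['b', 'a', 'c', 'd', 'e']
'd': index 3 in ['b', 'a', 'c', 'd', 'e'] -> ['d', 'b', 'a', 'c', 'e']
'a': index 2 in ['d', 'b', 'a', 'c', 'e'] -> ['a', 'd', 'b', 'c', 'e']
'a': index 0 in ['a', 'd', 'b', 'c', 'e'] -> ['a', 'd', 'b', 'c', 'e']
'e': index 4 in ['a', 'd', 'b', 'c', 'e'] -> ['e', 'a', 'd', 'b', 'c']
'c': index 4 in ['e', 'a', 'd', 'b', 'c'] -> ['c', 'e', 'a', 'd', 'b']
'e': index 1 in ['c', 'e', 'a', 'd', 'b'] -> ['e', 'c', 'a', 'd', 'b']
'b': index 4 in ['e', 'c', 'a', 'd', 'b'] -> ['b', 'e', 'c', 'a', 'd']
'b': index 0 in ['b', 'e', 'c', 'a', 'd'] -> ['b', 'e', 'c', 'a', 'd']


Output: [1, 3, 2, 0, 4, 4, 1, 4, 0]


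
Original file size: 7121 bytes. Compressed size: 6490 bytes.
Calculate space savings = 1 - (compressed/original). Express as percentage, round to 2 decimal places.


ratio = compressed/original = 6490/7121 = 0.911389
savings = 1 - ratio = 1 - 0.911389 = 0.088611
as a percentage: 0.088611 * 100 = 8.86%

Space savings = 1 - 6490/7121 = 8.86%


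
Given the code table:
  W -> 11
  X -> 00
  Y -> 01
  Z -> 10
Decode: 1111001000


Decoding:
11 -> W
11 -> W
00 -> X
10 -> Z
00 -> X


Result: WWXZX


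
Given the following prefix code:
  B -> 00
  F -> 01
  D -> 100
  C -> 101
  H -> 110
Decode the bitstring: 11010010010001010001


Decoding step by step:
Bits 110 -> H
Bits 100 -> D
Bits 100 -> D
Bits 100 -> D
Bits 01 -> F
Bits 01 -> F
Bits 00 -> B
Bits 01 -> F


Decoded message: HDDDFFBF


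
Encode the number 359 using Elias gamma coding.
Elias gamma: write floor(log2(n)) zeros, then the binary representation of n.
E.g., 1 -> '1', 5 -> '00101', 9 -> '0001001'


num_bits = floor(log2(359)) + 1 = 9
leading_zeros = num_bits - 1 = 8
binary(359) = 101100111

Elias gamma(359) = '00000000' + '101100111' = 00000000101100111 (17 bits)


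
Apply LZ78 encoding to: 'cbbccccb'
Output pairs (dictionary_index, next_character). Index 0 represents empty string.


LZ78 encoding steps:
Dictionary: {0: ''}
Step 1: w='' (idx 0), next='c' -> output (0, 'c'), add 'c' as idx 1
Step 2: w='' (idx 0), next='b' -> output (0, 'b'), add 'b' as idx 2
Step 3: w='b' (idx 2), next='c' -> output (2, 'c'), add 'bc' as idx 3
Step 4: w='c' (idx 1), next='c' -> output (1, 'c'), add 'cc' as idx 4
Step 5: w='c' (idx 1), next='b' -> output (1, 'b'), add 'cb' as idx 5


Encoded: [(0, 'c'), (0, 'b'), (2, 'c'), (1, 'c'), (1, 'b')]


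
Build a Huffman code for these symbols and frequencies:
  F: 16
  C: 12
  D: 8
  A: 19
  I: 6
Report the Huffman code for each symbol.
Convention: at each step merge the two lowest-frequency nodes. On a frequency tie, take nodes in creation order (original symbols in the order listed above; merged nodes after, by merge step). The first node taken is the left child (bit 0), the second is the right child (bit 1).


Huffman tree construction:
Step 1: Merge I(6) + D(8) = 14
Step 2: Merge C(12) + (I+D)(14) = 26
Step 3: Merge F(16) + A(19) = 35
Step 4: Merge (C+(I+D))(26) + (F+A)(35) = 61
Read each symbol's code off the tree from the root (left child = 0, right child = 1).

Codes:
  F: 10 (length 2)
  C: 00 (length 2)
  D: 011 (length 3)
  A: 11 (length 2)
  I: 010 (length 3)
Average code length: 136/61 = 2.2295 bits/symbol


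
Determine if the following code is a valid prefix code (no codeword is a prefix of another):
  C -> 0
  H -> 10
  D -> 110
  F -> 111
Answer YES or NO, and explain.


Checking each pair (does one codeword prefix another?):
  C='0' vs H='10': no prefix
  C='0' vs D='110': no prefix
  C='0' vs F='111': no prefix
  H='10' vs C='0': no prefix
  H='10' vs D='110': no prefix
  H='10' vs F='111': no prefix
  D='110' vs C='0': no prefix
  D='110' vs H='10': no prefix
  D='110' vs F='111': no prefix
  F='111' vs C='0': no prefix
  F='111' vs H='10': no prefix
  F='111' vs D='110': no prefix
No violation found over all pairs.

YES -- this is a valid prefix code. No codeword is a prefix of any other codeword.


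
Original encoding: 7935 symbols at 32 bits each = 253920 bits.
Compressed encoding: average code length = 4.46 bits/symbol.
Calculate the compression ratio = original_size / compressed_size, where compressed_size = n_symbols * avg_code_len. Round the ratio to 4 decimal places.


original_size = n_symbols * orig_bits = 7935 * 32 = 253920 bits
compressed_size = n_symbols * avg_code_len = 7935 * 4.46 = 35390.1 bits
ratio = original_size / compressed_size = 253920 / 35390.1 = 7.1749

Compression ratio = 7.1749


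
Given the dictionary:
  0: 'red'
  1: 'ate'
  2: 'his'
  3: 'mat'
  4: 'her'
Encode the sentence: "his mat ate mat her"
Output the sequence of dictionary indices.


Look up each word in the dictionary:
  'his' -> 2
  'mat' -> 3
  'ate' -> 1
  'mat' -> 3
  'her' -> 4

Encoded: [2, 3, 1, 3, 4]


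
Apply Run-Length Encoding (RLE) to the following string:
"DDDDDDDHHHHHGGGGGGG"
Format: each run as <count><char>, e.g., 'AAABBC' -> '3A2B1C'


Scanning runs left to right:
  i=0: run of 'D' x 7 -> '7D'
  i=7: run of 'H' x 5 -> '5H'
  i=12: run of 'G' x 7 -> '7G'

RLE = 7D5H7G


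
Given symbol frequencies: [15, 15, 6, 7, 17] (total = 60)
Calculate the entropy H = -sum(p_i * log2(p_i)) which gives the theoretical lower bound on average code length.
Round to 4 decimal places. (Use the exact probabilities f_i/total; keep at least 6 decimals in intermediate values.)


Per-symbol terms -p_i * log2(p_i) with p_i = f_i/60:
  p = 15/60 = 0.250000: log2(p) = -2.000000, -p*log2(p) = 0.500000
  p = 15/60 = 0.250000: log2(p) = -2.000000, -p*log2(p) = 0.500000
  p = 6/60 = 0.100000: log2(p) = -3.321928, -p*log2(p) = 0.332193
  p = 7/60 = 0.116667: log2(p) = -3.099536, -p*log2(p) = 0.361612
  p = 17/60 = 0.283333: log2(p) = -1.819428, -p*log2(p) = 0.515505
H = 0.500000 + 0.500000 + 0.332193 + 0.361612 + 0.515505 = 2.209310

H = 2.2093 bits/symbol


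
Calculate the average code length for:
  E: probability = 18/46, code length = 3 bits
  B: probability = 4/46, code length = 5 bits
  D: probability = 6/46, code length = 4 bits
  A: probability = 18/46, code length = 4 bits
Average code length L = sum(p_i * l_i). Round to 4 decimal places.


Weighted contributions p_i * l_i:
  E: (18/46) * 3 = 54/46
  B: (4/46) * 5 = 20/46
  D: (6/46) * 4 = 24/46
  A: (18/46) * 4 = 72/46
Sum = (54 + 20 + 24 + 72)/46 = 170/46

L = 170/46 = 3.6957 bits/symbol


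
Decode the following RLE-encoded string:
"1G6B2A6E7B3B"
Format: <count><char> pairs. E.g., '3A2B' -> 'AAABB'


Expanding each <count><char> pair:
  1G -> 'G'
  6B -> 'BBBBBB'
  2A -> 'AA'
  6E -> 'EEEEEE'
  7B -> 'BBBBBBB'
  3B -> 'BBB'

Decoded = GBBBBBBAAEEEEEEBBBBBBBBBB


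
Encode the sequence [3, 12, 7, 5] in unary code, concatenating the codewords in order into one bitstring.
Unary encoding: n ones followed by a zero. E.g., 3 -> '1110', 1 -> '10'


Encode each number as n ones followed by a terminating 0:
  3 -> 1110 (4 bits)
  12 -> 1111111111110 (13 bits)
  7 -> 11111110 (8 bits)
  5 -> 111110 (6 bits)
Total length = 4 + 13 + 8 + 6 = 31 bits.

Unary([3, 12, 7, 5]) = 1110111111111111011111110111110 (31 bits)


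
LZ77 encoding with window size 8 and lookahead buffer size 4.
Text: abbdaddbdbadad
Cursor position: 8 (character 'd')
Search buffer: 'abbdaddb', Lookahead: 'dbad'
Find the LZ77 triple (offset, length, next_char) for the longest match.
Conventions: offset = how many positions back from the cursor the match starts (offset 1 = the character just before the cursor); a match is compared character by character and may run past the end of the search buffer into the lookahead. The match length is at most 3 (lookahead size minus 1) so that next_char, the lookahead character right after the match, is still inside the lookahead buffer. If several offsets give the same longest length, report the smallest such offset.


Try each offset into the search buffer:
  offset=1 (pos 7, char 'b'): match length 0
  offset=2 (pos 6, char 'd'): match length 2
  offset=3 (pos 5, char 'd'): match length 1
  offset=4 (pos 4, char 'a'): match length 0
  offset=5 (pos 3, char 'd'): match length 1
  offset=6 (pos 2, char 'b'): match length 0
  offset=7 (pos 1, char 'b'): match length 0
  offset=8 (pos 0, char 'a'): match length 0
Longest match has length 2 at offset 2.
next_char = character at position 8 + 2 = 10 -> 'a'

Best match: offset=2, length=2 (matching 'db' starting at position 6)
LZ77 triple: (2, 2, 'a')


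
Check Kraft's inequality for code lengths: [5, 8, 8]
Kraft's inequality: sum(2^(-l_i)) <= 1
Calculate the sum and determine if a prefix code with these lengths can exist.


Sum = 2^(-5) + 2^(-8) + 2^(-8)
    = 0.03125 + 0.00390625 + 0.00390625
    = 10/256 = 0.0390625
Since 0.0390625 <= 1, Kraft's inequality IS satisfied.
A prefix code with these lengths CAN exist.

Kraft sum = 0.0390625. Satisfied.


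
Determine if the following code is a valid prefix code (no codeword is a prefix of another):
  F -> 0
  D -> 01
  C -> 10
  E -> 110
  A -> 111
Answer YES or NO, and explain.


Checking each pair (does one codeword prefix another?):
  F='0' vs D='01': prefix -- VIOLATION

NO -- this is NOT a valid prefix code. F (0) is a prefix of D (01).


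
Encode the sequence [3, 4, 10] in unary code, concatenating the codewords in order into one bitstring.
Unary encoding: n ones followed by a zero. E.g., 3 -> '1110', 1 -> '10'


Encode each number as n ones followed by a terminating 0:
  3 -> 1110 (4 bits)
  4 -> 11110 (5 bits)
  10 -> 11111111110 (11 bits)
Total length = 4 + 5 + 11 = 20 bits.

Unary([3, 4, 10]) = 11101111011111111110 (20 bits)


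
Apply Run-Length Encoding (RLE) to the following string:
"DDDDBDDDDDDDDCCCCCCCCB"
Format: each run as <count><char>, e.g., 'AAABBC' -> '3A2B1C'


Scanning runs left to right:
  i=0: run of 'D' x 4 -> '4D'
  i=4: run of 'B' x 1 -> '1B'
  i=5: run of 'D' x 8 -> '8D'
  i=13: run of 'C' x 8 -> '8C'
  i=21: run of 'B' x 1 -> '1B'

RLE = 4D1B8D8C1B


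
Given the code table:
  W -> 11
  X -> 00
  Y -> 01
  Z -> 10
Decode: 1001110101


Decoding:
10 -> Z
01 -> Y
11 -> W
01 -> Y
01 -> Y


Result: ZYWYY


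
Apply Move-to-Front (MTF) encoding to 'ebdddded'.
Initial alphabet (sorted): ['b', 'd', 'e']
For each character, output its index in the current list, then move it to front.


MTF encoding:
'e': index 2 in ['b', 'd', 'e'] -> ['e', 'b', 'd']
'b': index 1 in ['e', 'b', 'd'] -> ['b', 'e', 'd']
'd': index 2 in ['b', 'e', 'd'] -> ['d', 'b', 'e']
'd': index 0 in ['d', 'b', 'e'] -> ['d', 'b', 'e']
'd': index 0 in ['d', 'b', 'e'] -> ['d', 'b', 'e']
'd': index 0 in ['d', 'b', 'e'] -> ['d', 'b', 'e']
'e': index 2 in ['d', 'b', 'e'] -> ['e', 'd', 'b']
'd': index 1 in ['e', 'd', 'b'] -> ['d', 'e', 'b']


Output: [2, 1, 2, 0, 0, 0, 2, 1]


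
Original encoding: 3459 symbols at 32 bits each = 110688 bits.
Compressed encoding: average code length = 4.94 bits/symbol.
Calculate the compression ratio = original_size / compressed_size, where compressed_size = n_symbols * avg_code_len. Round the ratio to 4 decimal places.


original_size = n_symbols * orig_bits = 3459 * 32 = 110688 bits
compressed_size = n_symbols * avg_code_len = 3459 * 4.94 = 17087.46 bits
ratio = original_size / compressed_size = 110688 / 17087.46 = 6.4777

Compression ratio = 6.4777


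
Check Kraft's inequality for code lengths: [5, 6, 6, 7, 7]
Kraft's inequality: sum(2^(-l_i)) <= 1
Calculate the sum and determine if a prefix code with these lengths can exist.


Sum = 2^(-5) + 2^(-6) + 2^(-6) + 2^(-7) + 2^(-7)
    = 0.03125 + 0.015625 + 0.015625 + 0.0078125 + 0.0078125
    = 10/128 = 0.078125
Since 0.078125 <= 1, Kraft's inequality IS satisfied.
A prefix code with these lengths CAN exist.

Kraft sum = 0.078125. Satisfied.


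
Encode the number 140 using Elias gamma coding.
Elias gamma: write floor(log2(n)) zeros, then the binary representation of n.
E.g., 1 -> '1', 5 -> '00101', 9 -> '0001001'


num_bits = floor(log2(140)) + 1 = 8
leading_zeros = num_bits - 1 = 7
binary(140) = 10001100

Elias gamma(140) = '0000000' + '10001100' = 000000010001100 (15 bits)


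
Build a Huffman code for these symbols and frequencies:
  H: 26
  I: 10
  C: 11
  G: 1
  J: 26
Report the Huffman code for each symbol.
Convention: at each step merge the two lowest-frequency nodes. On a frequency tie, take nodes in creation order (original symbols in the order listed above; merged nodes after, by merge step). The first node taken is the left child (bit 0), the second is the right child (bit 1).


Huffman tree construction:
Step 1: Merge G(1) + I(10) = 11
Step 2: Merge C(11) + (G+I)(11) = 22
Step 3: Merge (C+(G+I))(22) + H(26) = 48
Step 4: Merge J(26) + ((C+(G+I))+H)(48) = 74
Read each symbol's code off the tree from the root (left child = 0, right child = 1).

Codes:
  H: 11 (length 2)
  I: 1011 (length 4)
  C: 100 (length 3)
  G: 1010 (length 4)
  J: 0 (length 1)
Average code length: 155/74 = 2.0946 bits/symbol


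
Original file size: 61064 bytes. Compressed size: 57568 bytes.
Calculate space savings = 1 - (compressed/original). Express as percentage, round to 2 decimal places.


ratio = compressed/original = 57568/61064 = 0.942749
savings = 1 - ratio = 1 - 0.942749 = 0.057251
as a percentage: 0.057251 * 100 = 5.73%

Space savings = 1 - 57568/61064 = 5.73%


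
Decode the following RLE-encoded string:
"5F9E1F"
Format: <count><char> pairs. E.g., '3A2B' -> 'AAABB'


Expanding each <count><char> pair:
  5F -> 'FFFFF'
  9E -> 'EEEEEEEEE'
  1F -> 'F'

Decoded = FFFFFEEEEEEEEEF


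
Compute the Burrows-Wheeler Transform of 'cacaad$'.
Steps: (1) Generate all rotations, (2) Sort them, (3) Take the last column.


Rotations (sorted):
  0: $cacaad -> last char: d
  1: aad$cac -> last char: c
  2: acaad$c -> last char: c
  3: ad$caca -> last char: a
  4: caad$ca -> last char: a
  5: cacaad$ -> last char: $
  6: d$cacaa -> last char: a


BWT = dccaa$a


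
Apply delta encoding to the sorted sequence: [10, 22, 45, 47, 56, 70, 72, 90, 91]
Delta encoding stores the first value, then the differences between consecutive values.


First value: 10
Deltas:
  22 - 10 = 12
  45 - 22 = 23
  47 - 45 = 2
  56 - 47 = 9
  70 - 56 = 14
  72 - 70 = 2
  90 - 72 = 18
  91 - 90 = 1


Delta encoded: [10, 12, 23, 2, 9, 14, 2, 18, 1]


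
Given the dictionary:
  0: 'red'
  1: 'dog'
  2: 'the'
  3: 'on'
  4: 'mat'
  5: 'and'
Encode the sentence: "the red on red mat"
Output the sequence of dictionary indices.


Look up each word in the dictionary:
  'the' -> 2
  'red' -> 0
  'on' -> 3
  'red' -> 0
  'mat' -> 4

Encoded: [2, 0, 3, 0, 4]


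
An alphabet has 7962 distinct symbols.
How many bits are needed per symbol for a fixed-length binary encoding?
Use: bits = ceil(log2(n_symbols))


log2(7962) = 12.9589
Bracket: 2^12 = 4096 < 7962 <= 2^13 = 8192
So ceil(log2(7962)) = 13

bits = ceil(log2(7962)) = ceil(12.9589) = 13 bits


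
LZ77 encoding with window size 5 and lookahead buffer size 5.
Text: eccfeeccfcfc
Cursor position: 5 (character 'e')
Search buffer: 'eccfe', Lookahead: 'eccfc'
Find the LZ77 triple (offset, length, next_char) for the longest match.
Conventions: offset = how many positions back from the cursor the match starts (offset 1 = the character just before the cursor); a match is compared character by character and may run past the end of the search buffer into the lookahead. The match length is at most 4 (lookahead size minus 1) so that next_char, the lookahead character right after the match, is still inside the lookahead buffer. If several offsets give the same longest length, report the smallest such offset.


Try each offset into the search buffer:
  offset=1 (pos 4, char 'e'): match length 1
  offset=2 (pos 3, char 'f'): match length 0
  offset=3 (pos 2, char 'c'): match length 0
  offset=4 (pos 1, char 'c'): match length 0
  offset=5 (pos 0, char 'e'): match length 4
Longest match has length 4 at offset 5.
next_char = character at position 5 + 4 = 9 -> 'c'

Best match: offset=5, length=4 (matching 'eccf' starting at position 0)
LZ77 triple: (5, 4, 'c')


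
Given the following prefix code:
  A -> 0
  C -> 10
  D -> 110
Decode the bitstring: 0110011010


Decoding step by step:
Bits 0 -> A
Bits 110 -> D
Bits 0 -> A
Bits 110 -> D
Bits 10 -> C


Decoded message: ADADC


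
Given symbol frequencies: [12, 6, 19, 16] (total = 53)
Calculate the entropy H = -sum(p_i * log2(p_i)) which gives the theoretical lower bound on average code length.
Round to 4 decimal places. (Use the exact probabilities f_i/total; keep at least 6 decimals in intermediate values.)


Per-symbol terms -p_i * log2(p_i) with p_i = f_i/53:
  p = 12/53 = 0.226415: log2(p) = -2.142958, -p*log2(p) = 0.485198
  p = 6/53 = 0.113208: log2(p) = -3.142958, -p*log2(p) = 0.355807
  p = 19/53 = 0.358491: log2(p) = -1.479993, -p*log2(p) = 0.530564
  p = 16/53 = 0.301887: log2(p) = -1.727920, -p*log2(p) = 0.521636
H = 0.485198 + 0.355807 + 0.530564 + 0.521636 = 1.893205

H = 1.8932 bits/symbol


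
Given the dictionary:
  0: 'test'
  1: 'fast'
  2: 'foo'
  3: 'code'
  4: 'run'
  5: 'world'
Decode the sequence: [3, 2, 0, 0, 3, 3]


Look up each index in the dictionary:
  3 -> 'code'
  2 -> 'foo'
  0 -> 'test'
  0 -> 'test'
  3 -> 'code'
  3 -> 'code'

Decoded: "code foo test test code code"


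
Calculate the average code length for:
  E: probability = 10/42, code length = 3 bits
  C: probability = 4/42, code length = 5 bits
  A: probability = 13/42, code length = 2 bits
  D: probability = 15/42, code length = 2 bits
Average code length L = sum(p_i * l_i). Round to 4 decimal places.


Weighted contributions p_i * l_i:
  E: (10/42) * 3 = 30/42
  C: (4/42) * 5 = 20/42
  A: (13/42) * 2 = 26/42
  D: (15/42) * 2 = 30/42
Sum = (30 + 20 + 26 + 30)/42 = 106/42

L = 106/42 = 2.5238 bits/symbol


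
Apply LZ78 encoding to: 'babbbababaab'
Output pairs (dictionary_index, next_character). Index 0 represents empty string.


LZ78 encoding steps:
Dictionary: {0: ''}
Step 1: w='' (idx 0), next='b' -> output (0, 'b'), add 'b' as idx 1
Step 2: w='' (idx 0), next='a' -> output (0, 'a'), add 'a' as idx 2
Step 3: w='b' (idx 1), next='b' -> output (1, 'b'), add 'bb' as idx 3
Step 4: w='b' (idx 1), next='a' -> output (1, 'a'), add 'ba' as idx 4
Step 5: w='ba' (idx 4), next='b' -> output (4, 'b'), add 'bab' as idx 5
Step 6: w='a' (idx 2), next='a' -> output (2, 'a'), add 'aa' as idx 6
Step 7: w='b' (idx 1), end of input -> output (1, '')


Encoded: [(0, 'b'), (0, 'a'), (1, 'b'), (1, 'a'), (4, 'b'), (2, 'a'), (1, '')]


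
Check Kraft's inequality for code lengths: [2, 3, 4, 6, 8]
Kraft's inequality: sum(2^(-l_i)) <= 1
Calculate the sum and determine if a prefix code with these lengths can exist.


Sum = 2^(-2) + 2^(-3) + 2^(-4) + 2^(-6) + 2^(-8)
    = 0.25 + 0.125 + 0.0625 + 0.015625 + 0.00390625
    = 117/256 = 0.45703125
Since 0.45703125 <= 1, Kraft's inequality IS satisfied.
A prefix code with these lengths CAN exist.

Kraft sum = 0.45703125. Satisfied.


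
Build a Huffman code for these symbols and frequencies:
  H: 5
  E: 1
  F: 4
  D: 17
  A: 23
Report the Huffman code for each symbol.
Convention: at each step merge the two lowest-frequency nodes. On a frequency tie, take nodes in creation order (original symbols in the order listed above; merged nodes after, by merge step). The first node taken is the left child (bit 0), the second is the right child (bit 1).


Huffman tree construction:
Step 1: Merge E(1) + F(4) = 5
Step 2: Merge H(5) + (E+F)(5) = 10
Step 3: Merge (H+(E+F))(10) + D(17) = 27
Step 4: Merge A(23) + ((H+(E+F))+D)(27) = 50
Read each symbol's code off the tree from the root (left child = 0, right child = 1).

Codes:
  H: 100 (length 3)
  E: 1010 (length 4)
  F: 1011 (length 4)
  D: 11 (length 2)
  A: 0 (length 1)
Average code length: 92/50 = 1.8400 bits/symbol


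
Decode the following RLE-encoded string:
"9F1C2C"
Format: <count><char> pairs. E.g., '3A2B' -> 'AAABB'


Expanding each <count><char> pair:
  9F -> 'FFFFFFFFF'
  1C -> 'C'
  2C -> 'CC'

Decoded = FFFFFFFFFCCC


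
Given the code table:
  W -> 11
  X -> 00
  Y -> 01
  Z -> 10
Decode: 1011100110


Decoding:
10 -> Z
11 -> W
10 -> Z
01 -> Y
10 -> Z


Result: ZWZYZ


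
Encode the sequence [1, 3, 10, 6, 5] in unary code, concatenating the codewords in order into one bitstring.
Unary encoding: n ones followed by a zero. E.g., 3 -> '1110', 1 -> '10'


Encode each number as n ones followed by a terminating 0:
  1 -> 10 (2 bits)
  3 -> 1110 (4 bits)
  10 -> 11111111110 (11 bits)
  6 -> 1111110 (7 bits)
  5 -> 111110 (6 bits)
Total length = 2 + 4 + 11 + 7 + 6 = 30 bits.

Unary([1, 3, 10, 6, 5]) = 101110111111111101111110111110 (30 bits)


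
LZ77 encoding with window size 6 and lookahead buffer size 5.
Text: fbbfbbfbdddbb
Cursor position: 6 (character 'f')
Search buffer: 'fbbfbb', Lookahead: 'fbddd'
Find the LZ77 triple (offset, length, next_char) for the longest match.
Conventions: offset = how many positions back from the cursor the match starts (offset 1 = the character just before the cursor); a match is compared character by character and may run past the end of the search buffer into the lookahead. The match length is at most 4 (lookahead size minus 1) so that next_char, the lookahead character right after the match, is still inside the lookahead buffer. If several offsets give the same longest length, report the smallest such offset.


Try each offset into the search buffer:
  offset=1 (pos 5, char 'b'): match length 0
  offset=2 (pos 4, char 'b'): match length 0
  offset=3 (pos 3, char 'f'): match length 2
  offset=4 (pos 2, char 'b'): match length 0
  offset=5 (pos 1, char 'b'): match length 0
  offset=6 (pos 0, char 'f'): match length 2
Longest match has length 2, found at offsets 3, 6; take the smallest, offset 3.
next_char = character at position 6 + 2 = 8 -> 'd'

Best match: offset=3, length=2 (matching 'fb' starting at position 3)
LZ77 triple: (3, 2, 'd')


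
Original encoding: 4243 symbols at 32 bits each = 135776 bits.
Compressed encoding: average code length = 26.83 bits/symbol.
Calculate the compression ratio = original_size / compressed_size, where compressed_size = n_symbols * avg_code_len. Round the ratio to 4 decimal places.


original_size = n_symbols * orig_bits = 4243 * 32 = 135776 bits
compressed_size = n_symbols * avg_code_len = 4243 * 26.83 = 113839.69 bits
ratio = original_size / compressed_size = 135776 / 113839.69 = 1.1927

Compression ratio = 1.1927


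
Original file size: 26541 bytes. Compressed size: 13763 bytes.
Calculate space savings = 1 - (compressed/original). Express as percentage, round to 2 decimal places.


ratio = compressed/original = 13763/26541 = 0.518556
savings = 1 - ratio = 1 - 0.518556 = 0.481444
as a percentage: 0.481444 * 100 = 48.14%

Space savings = 1 - 13763/26541 = 48.14%


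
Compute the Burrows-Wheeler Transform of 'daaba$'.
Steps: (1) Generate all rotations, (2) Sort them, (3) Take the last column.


Rotations (sorted):
  0: $daaba -> last char: a
  1: a$daab -> last char: b
  2: aaba$d -> last char: d
  3: aba$da -> last char: a
  4: ba$daa -> last char: a
  5: daaba$ -> last char: $


BWT = abdaa$


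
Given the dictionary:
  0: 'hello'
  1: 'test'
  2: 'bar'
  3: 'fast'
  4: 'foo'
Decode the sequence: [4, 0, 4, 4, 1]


Look up each index in the dictionary:
  4 -> 'foo'
  0 -> 'hello'
  4 -> 'foo'
  4 -> 'foo'
  1 -> 'test'

Decoded: "foo hello foo foo test"


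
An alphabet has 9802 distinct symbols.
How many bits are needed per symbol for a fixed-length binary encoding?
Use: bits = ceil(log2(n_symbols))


log2(9802) = 13.2589
Bracket: 2^13 = 8192 < 9802 <= 2^14 = 16384
So ceil(log2(9802)) = 14

bits = ceil(log2(9802)) = ceil(13.2589) = 14 bits


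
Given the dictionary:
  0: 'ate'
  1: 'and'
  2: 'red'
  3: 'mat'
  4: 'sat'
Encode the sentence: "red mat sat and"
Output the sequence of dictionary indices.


Look up each word in the dictionary:
  'red' -> 2
  'mat' -> 3
  'sat' -> 4
  'and' -> 1

Encoded: [2, 3, 4, 1]


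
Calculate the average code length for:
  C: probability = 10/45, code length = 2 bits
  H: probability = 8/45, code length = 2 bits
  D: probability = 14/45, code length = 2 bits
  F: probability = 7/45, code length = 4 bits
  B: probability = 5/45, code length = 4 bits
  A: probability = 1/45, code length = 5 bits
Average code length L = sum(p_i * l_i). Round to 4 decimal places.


Weighted contributions p_i * l_i:
  C: (10/45) * 2 = 20/45
  H: (8/45) * 2 = 16/45
  D: (14/45) * 2 = 28/45
  F: (7/45) * 4 = 28/45
  B: (5/45) * 4 = 20/45
  A: (1/45) * 5 = 5/45
Sum = (20 + 16 + 28 + 28 + 20 + 5)/45 = 117/45

L = 117/45 = 2.6000 bits/symbol


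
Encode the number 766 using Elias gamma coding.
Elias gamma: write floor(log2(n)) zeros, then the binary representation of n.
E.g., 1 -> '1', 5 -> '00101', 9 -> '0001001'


num_bits = floor(log2(766)) + 1 = 10
leading_zeros = num_bits - 1 = 9
binary(766) = 1011111110

Elias gamma(766) = '000000000' + '1011111110' = 0000000001011111110 (19 bits)


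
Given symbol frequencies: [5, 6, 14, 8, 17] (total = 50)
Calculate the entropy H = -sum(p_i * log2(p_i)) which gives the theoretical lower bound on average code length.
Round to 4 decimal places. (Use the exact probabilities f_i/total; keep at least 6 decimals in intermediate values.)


Per-symbol terms -p_i * log2(p_i) with p_i = f_i/50:
  p = 5/50 = 0.100000: log2(p) = -3.321928, -p*log2(p) = 0.332193
  p = 6/50 = 0.120000: log2(p) = -3.058894, -p*log2(p) = 0.367067
  p = 14/50 = 0.280000: log2(p) = -1.836501, -p*log2(p) = 0.514220
  p = 8/50 = 0.160000: log2(p) = -2.643856, -p*log2(p) = 0.423017
  p = 17/50 = 0.340000: log2(p) = -1.556393, -p*log2(p) = 0.529174
H = 0.332193 + 0.367067 + 0.514220 + 0.423017 + 0.529174 = 2.165671

H = 2.1657 bits/symbol


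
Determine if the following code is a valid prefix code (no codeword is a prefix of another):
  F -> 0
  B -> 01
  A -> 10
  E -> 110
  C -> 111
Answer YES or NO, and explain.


Checking each pair (does one codeword prefix another?):
  F='0' vs B='01': prefix -- VIOLATION

NO -- this is NOT a valid prefix code. F (0) is a prefix of B (01).


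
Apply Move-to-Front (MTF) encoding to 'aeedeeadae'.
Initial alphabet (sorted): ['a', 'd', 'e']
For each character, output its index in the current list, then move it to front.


MTF encoding:
'a': index 0 in ['a', 'd', 'e'] -> ['a', 'd', 'e']
'e': index 2 in ['a', 'd', 'e'] -> ['e', 'a', 'd']
'e': index 0 in ['e', 'a', 'd'] -> ['e', 'a', 'd']
'd': index 2 in ['e', 'a', 'd'] -> ['d', 'e', 'a']
'e': index 1 in ['d', 'e', 'a'] -> ['e', 'd', 'a']
'e': index 0 in ['e', 'd', 'a'] -> ['e', 'd', 'a']
'a': index 2 in ['e', 'd', 'a'] -> ['a', 'e', 'd']
'd': index 2 in ['a', 'e', 'd'] -> ['d', 'a', 'e']
'a': index 1 in ['d', 'a', 'e'] -> ['a', 'd', 'e']
'e': index 2 in ['a', 'd', 'e'] -> ['e', 'a', 'd']


Output: [0, 2, 0, 2, 1, 0, 2, 2, 1, 2]


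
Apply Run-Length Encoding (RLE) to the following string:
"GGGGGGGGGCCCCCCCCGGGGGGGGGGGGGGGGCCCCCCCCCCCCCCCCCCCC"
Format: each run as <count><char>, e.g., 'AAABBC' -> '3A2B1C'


Scanning runs left to right:
  i=0: run of 'G' x 9 -> '9G'
  i=9: run of 'C' x 8 -> '8C'
  i=17: run of 'G' x 16 -> '16G'
  i=33: run of 'C' x 20 -> '20C'

RLE = 9G8C16G20C


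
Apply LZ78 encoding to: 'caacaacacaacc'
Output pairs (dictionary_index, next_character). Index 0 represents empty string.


LZ78 encoding steps:
Dictionary: {0: ''}
Step 1: w='' (idx 0), next='c' -> output (0, 'c'), add 'c' as idx 1
Step 2: w='' (idx 0), next='a' -> output (0, 'a'), add 'a' as idx 2
Step 3: w='a' (idx 2), next='c' -> output (2, 'c'), add 'ac' as idx 3
Step 4: w='a' (idx 2), next='a' -> output (2, 'a'), add 'aa' as idx 4
Step 5: w='c' (idx 1), next='a' -> output (1, 'a'), add 'ca' as idx 5
Step 6: w='ca' (idx 5), next='a' -> output (5, 'a'), add 'caa' as idx 6
Step 7: w='c' (idx 1), next='c' -> output (1, 'c'), add 'cc' as idx 7


Encoded: [(0, 'c'), (0, 'a'), (2, 'c'), (2, 'a'), (1, 'a'), (5, 'a'), (1, 'c')]


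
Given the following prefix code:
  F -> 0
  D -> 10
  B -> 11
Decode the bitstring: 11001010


Decoding step by step:
Bits 11 -> B
Bits 0 -> F
Bits 0 -> F
Bits 10 -> D
Bits 10 -> D


Decoded message: BFFDD


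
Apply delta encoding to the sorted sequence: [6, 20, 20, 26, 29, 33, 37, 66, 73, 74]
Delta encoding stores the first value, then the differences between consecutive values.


First value: 6
Deltas:
  20 - 6 = 14
  20 - 20 = 0
  26 - 20 = 6
  29 - 26 = 3
  33 - 29 = 4
  37 - 33 = 4
  66 - 37 = 29
  73 - 66 = 7
  74 - 73 = 1


Delta encoded: [6, 14, 0, 6, 3, 4, 4, 29, 7, 1]


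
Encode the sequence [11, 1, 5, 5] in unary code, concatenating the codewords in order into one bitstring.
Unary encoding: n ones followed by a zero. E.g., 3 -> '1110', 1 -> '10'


Encode each number as n ones followed by a terminating 0:
  11 -> 111111111110 (12 bits)
  1 -> 10 (2 bits)
  5 -> 111110 (6 bits)
  5 -> 111110 (6 bits)
Total length = 12 + 2 + 6 + 6 = 26 bits.

Unary([11, 1, 5, 5]) = 11111111111010111110111110 (26 bits)


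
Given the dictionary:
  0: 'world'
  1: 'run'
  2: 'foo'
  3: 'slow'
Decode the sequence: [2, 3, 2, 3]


Look up each index in the dictionary:
  2 -> 'foo'
  3 -> 'slow'
  2 -> 'foo'
  3 -> 'slow'

Decoded: "foo slow foo slow"


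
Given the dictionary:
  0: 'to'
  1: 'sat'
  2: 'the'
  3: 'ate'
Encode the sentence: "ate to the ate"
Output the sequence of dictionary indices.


Look up each word in the dictionary:
  'ate' -> 3
  'to' -> 0
  'the' -> 2
  'ate' -> 3

Encoded: [3, 0, 2, 3]


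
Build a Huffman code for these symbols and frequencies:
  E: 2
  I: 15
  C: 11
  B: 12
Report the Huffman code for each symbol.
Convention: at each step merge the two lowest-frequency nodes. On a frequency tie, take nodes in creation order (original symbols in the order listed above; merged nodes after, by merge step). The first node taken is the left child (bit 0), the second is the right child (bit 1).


Huffman tree construction:
Step 1: Merge E(2) + C(11) = 13
Step 2: Merge B(12) + (E+C)(13) = 25
Step 3: Merge I(15) + (B+(E+C))(25) = 40
Read each symbol's code off the tree from the root (left child = 0, right child = 1).

Codes:
  E: 110 (length 3)
  I: 0 (length 1)
  C: 111 (length 3)
  B: 10 (length 2)
Average code length: 78/40 = 1.9500 bits/symbol


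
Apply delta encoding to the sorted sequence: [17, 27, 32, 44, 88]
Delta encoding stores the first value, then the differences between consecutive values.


First value: 17
Deltas:
  27 - 17 = 10
  32 - 27 = 5
  44 - 32 = 12
  88 - 44 = 44


Delta encoded: [17, 10, 5, 12, 44]


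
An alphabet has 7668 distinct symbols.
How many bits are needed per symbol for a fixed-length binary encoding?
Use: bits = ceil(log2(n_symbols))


log2(7668) = 12.9046
Bracket: 2^12 = 4096 < 7668 <= 2^13 = 8192
So ceil(log2(7668)) = 13

bits = ceil(log2(7668)) = ceil(12.9046) = 13 bits


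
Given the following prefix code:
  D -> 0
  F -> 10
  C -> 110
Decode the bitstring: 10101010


Decoding step by step:
Bits 10 -> F
Bits 10 -> F
Bits 10 -> F
Bits 10 -> F


Decoded message: FFFF


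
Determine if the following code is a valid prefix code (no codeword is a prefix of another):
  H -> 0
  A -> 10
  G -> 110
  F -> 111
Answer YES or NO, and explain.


Checking each pair (does one codeword prefix another?):
  H='0' vs A='10': no prefix
  H='0' vs G='110': no prefix
  H='0' vs F='111': no prefix
  A='10' vs H='0': no prefix
  A='10' vs G='110': no prefix
  A='10' vs F='111': no prefix
  G='110' vs H='0': no prefix
  G='110' vs A='10': no prefix
  G='110' vs F='111': no prefix
  F='111' vs H='0': no prefix
  F='111' vs A='10': no prefix
  F='111' vs G='110': no prefix
No violation found over all pairs.

YES -- this is a valid prefix code. No codeword is a prefix of any other codeword.
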